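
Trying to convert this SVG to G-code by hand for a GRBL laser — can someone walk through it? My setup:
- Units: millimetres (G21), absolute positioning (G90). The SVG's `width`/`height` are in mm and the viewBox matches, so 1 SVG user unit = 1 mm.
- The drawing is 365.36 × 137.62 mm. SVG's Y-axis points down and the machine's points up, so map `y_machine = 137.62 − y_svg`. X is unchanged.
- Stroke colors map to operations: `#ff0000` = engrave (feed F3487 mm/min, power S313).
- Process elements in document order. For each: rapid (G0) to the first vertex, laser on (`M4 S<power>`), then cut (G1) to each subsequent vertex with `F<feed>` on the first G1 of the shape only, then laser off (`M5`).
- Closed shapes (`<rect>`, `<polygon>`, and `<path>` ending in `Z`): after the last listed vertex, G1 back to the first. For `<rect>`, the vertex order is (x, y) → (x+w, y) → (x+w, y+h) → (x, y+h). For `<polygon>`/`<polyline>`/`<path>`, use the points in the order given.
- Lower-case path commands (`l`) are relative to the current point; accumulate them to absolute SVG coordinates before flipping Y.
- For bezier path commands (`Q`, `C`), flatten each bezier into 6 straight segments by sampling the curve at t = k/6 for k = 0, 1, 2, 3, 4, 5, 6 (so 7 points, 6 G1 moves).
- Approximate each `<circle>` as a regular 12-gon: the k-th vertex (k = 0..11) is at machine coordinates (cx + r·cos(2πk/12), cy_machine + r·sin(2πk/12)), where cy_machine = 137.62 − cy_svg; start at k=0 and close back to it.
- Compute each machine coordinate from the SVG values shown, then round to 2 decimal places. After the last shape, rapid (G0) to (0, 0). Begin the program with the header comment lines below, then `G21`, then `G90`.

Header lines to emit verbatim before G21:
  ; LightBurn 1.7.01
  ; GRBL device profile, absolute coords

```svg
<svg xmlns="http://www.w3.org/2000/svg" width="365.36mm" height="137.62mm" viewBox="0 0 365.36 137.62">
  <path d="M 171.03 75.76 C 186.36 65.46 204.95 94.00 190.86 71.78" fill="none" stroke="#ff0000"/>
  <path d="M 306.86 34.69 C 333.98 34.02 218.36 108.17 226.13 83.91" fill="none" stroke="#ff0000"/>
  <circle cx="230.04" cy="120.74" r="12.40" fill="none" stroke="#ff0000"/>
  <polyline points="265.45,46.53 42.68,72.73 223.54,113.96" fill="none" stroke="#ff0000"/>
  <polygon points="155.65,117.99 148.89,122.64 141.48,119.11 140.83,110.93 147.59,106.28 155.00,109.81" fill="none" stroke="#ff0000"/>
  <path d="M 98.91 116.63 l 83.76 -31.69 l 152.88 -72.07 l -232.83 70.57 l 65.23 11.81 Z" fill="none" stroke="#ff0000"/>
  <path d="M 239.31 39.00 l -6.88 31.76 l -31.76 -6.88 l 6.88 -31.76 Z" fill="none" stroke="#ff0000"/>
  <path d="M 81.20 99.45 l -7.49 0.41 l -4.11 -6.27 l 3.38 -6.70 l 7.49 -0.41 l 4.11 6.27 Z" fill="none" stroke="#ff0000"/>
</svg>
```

; LightBurn 1.7.01
; GRBL device profile, absolute coords
G21
G90
G0 X171.03 Y61.86
M4 S313
G1 X178.80 Y64.19 F3487
G1 X186.12 Y62.53
G1 X191.98 Y59.38
G1 X195.39 Y57.22
G1 X195.35 Y58.55
G1 X190.86 Y65.84
M5
G0 X306.86 Y102.93
M4 S313
G1 X309.76 Y97.83 F3487
G1 X296.26 Y85.08
G1 X273.75 Y69.47
G1 X249.63 Y55.84
G1 X231.30 Y48.98
G1 X226.13 Y53.71
M5
G0 X242.44 Y16.88
M4 S313
G1 X240.78 Y23.08 F3487
G1 X236.24 Y27.62
G1 X230.04 Y29.28
G1 X223.84 Y27.62
G1 X219.30 Y23.08
G1 X217.64 Y16.88
G1 X219.30 Y10.68
G1 X223.84 Y6.14
G1 X230.04 Y4.48
G1 X236.24 Y6.14
G1 X240.78 Y10.68
G1 X242.44 Y16.88
M5
G0 X265.45 Y91.09
M4 S313
G1 X42.68 Y64.89 F3487
G1 X223.54 Y23.66
M5
G0 X155.65 Y19.63
M4 S313
G1 X148.89 Y14.98 F3487
G1 X141.48 Y18.51
G1 X140.83 Y26.69
G1 X147.59 Y31.34
G1 X155.00 Y27.81
G1 X155.65 Y19.63
M5
G0 X98.91 Y20.99
M4 S313
G1 X182.67 Y52.68 F3487
G1 X335.55 Y124.75
G1 X102.72 Y54.18
G1 X167.95 Y42.37
G1 X98.91 Y20.99
M5
G0 X239.31 Y98.62
M4 S313
G1 X232.43 Y66.86 F3487
G1 X200.67 Y73.74
G1 X207.55 Y105.50
G1 X239.31 Y98.62
M5
G0 X81.20 Y38.17
M4 S313
G1 X73.71 Y37.76 F3487
G1 X69.60 Y44.03
G1 X72.98 Y50.73
G1 X80.47 Y51.14
G1 X84.58 Y44.87
G1 X81.20 Y38.17
M5
G0 X0.00 Y0.00

1 u = 1 mm; y_m = 137.62 − y.

[1] `<path>` cubic bezier, #ff0000→engrave S313 F3487: (171.03,61.86) → (178.80,64.19) → (186.12,62.53) → (191.98,59.38) → (195.39,57.22) → (195.35,58.55) → (190.86,65.84)

[2] `<path>` cubic bezier, #ff0000→engrave S313 F3487: (306.86,102.93) → (309.76,97.83) → (296.26,85.08) → (273.75,69.47) → (249.63,55.84) → (231.30,48.98) → (226.13,53.71)

[3] `<circle>` circle, #ff0000→engrave S313 F3487: (242.44,16.88) → (240.78,23.08) → (236.24,27.62) → (230.04,29.28) → (223.84,27.62) → (219.30,23.08) → (217.64,16.88) → (219.30,10.68) → (223.84,6.14) → (230.04,4.48) → (236.24,6.14) → (240.78,10.68) → (242.44,16.88) (closed)

[4] `<polyline>` open polyline, #ff0000→engrave S313 F3487: (265.45,91.09) → (42.68,64.89) → (223.54,23.66)

[5] `<polygon>` regular polygon, #ff0000→engrave S313 F3487: (155.65,19.63) → (148.89,14.98) → (141.48,18.51) → (140.83,26.69) → (147.59,31.34) → (155.00,27.81) → (155.65,19.63) (closed)

[6] `<path>` closed polygon, #ff0000→engrave S313 F3487: (98.91,20.99) → (182.67,52.68) → (335.55,124.75) → (102.72,54.18) → (167.95,42.37) → (98.91,20.99) (closed)

[7] `<path>` regular polygon, #ff0000→engrave S313 F3487: (239.31,98.62) → (232.43,66.86) → (200.67,73.74) → (207.55,105.50) → (239.31,98.62) (closed)

[8] `<path>` regular polygon, #ff0000→engrave S313 F3487: (81.20,38.17) → (73.71,37.76) → (69.60,44.03) → (72.98,50.73) → (80.47,51.14) → (84.58,44.87) → (81.20,38.17) (closed)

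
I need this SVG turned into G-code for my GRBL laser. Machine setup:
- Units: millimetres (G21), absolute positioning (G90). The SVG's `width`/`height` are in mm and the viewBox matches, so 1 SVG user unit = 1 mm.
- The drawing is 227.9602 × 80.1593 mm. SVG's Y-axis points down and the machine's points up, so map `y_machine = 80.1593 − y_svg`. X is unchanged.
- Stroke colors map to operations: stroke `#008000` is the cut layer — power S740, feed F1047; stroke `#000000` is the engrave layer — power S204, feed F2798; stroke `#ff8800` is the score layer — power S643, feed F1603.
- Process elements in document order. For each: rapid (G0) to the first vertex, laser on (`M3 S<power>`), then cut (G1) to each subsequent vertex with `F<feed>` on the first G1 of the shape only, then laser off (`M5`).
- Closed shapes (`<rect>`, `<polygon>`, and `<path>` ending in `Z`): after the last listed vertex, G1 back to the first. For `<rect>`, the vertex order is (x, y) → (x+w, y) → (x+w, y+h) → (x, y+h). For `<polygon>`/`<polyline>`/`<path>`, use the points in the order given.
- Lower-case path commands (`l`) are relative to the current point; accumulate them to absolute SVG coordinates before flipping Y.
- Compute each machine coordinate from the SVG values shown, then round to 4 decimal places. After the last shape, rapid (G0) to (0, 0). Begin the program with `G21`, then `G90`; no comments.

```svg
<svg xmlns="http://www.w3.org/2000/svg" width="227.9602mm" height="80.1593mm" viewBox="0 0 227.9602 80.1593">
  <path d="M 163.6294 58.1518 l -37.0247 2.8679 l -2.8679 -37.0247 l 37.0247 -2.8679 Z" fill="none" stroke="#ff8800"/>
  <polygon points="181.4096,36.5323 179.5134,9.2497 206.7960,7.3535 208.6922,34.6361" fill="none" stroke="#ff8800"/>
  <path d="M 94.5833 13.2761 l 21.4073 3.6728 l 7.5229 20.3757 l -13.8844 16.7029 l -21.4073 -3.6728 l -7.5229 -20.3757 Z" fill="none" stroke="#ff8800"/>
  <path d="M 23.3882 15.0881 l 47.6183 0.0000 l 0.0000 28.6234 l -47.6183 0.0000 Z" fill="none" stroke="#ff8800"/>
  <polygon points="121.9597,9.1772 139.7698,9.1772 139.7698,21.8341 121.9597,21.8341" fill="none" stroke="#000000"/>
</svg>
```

viewBox `0 0 227.9602 80.1593` with mm width/height → 1 unit = 1 mm. Flip: y_m = 80.1593 − y_svg.

**Shape 1** — `<path>` regular polygon, stroke `#ff8800` → score (S643, F1603). Machine vertices: (163.6294,22.0075) → (126.6047,19.1396) → (123.7368,56.1643) → (160.7615,59.0322) → (163.6294,22.0075). Closed: final G1 returns to the first vertex.

**Shape 2** — `<polygon>` regular polygon, stroke `#ff8800` → score (S643, F1603). Machine vertices: (181.4096,43.6270) → (179.5134,70.9096) → (206.7960,72.8058) → (208.6922,45.5232) → (181.4096,43.6270). Closed: final G1 returns to the first vertex.

**Shape 3** — `<path>` regular polygon, stroke `#ff8800` → score (S643, F1603). Machine vertices: (94.5833,66.8832) → (115.9906,63.2104) → (123.5135,42.8347) → (109.6291,26.1318) → (88.2218,29.8046) → (80.6989,50.1803) → (94.5833,66.8832). Closed: final G1 returns to the first vertex.

**Shape 4** — `<path>` rectangle, stroke `#ff8800` → score (S643, F1603). Machine vertices: (23.3882,65.0712) → (71.0065,65.0712) → (71.0065,36.4478) → (23.3882,36.4478) → (23.3882,65.0712). Closed: final G1 returns to the first vertex.

**Shape 5** — `<polygon>` rectangle, stroke `#000000` → engrave (S204, F2798). Machine vertices: (121.9597,70.9821) → (139.7698,70.9821) → (139.7698,58.3252) → (121.9597,58.3252) → (121.9597,70.9821). Closed: final G1 returns to the first vertex.

G21
G90
G0 X163.6294 Y22.0075
M3 S643
G1 X126.6047 Y19.1396 F1603
G1 X123.7368 Y56.1643
G1 X160.7615 Y59.0322
G1 X163.6294 Y22.0075
M5
G0 X181.4096 Y43.6270
M3 S643
G1 X179.5134 Y70.9096 F1603
G1 X206.7960 Y72.8058
G1 X208.6922 Y45.5232
G1 X181.4096 Y43.6270
M5
G0 X94.5833 Y66.8832
M3 S643
G1 X115.9906 Y63.2104 F1603
G1 X123.5135 Y42.8347
G1 X109.6291 Y26.1318
G1 X88.2218 Y29.8046
G1 X80.6989 Y50.1803
G1 X94.5833 Y66.8832
M5
G0 X23.3882 Y65.0712
M3 S643
G1 X71.0065 Y65.0712 F1603
G1 X71.0065 Y36.4478
G1 X23.3882 Y36.4478
G1 X23.3882 Y65.0712
M5
G0 X121.9597 Y70.9821
M3 S204
G1 X139.7698 Y70.9821 F2798
G1 X139.7698 Y58.3252
G1 X121.9597 Y58.3252
G1 X121.9597 Y70.9821
M5
G0 X0.0000 Y0.0000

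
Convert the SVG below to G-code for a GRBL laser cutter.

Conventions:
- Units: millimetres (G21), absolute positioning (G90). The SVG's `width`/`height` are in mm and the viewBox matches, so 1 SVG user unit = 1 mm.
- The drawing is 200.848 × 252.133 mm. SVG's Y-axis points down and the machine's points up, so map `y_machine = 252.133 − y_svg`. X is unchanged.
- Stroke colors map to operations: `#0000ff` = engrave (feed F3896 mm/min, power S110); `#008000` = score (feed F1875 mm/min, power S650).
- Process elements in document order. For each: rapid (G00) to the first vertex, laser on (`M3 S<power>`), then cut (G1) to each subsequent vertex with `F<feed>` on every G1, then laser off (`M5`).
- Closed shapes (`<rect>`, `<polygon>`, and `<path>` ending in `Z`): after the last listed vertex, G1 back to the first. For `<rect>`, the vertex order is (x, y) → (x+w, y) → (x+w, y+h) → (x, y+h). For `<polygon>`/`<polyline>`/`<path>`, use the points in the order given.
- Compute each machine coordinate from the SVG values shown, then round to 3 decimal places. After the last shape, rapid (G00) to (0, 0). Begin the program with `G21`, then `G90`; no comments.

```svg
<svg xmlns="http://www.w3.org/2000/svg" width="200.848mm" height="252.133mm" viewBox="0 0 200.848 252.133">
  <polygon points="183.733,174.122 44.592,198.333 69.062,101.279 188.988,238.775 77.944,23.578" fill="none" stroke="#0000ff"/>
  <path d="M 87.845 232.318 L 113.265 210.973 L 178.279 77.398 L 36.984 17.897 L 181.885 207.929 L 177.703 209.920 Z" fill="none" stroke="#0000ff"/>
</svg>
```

G21
G90
G00 X183.733 Y78.011
M3 S110
G1 X44.592 Y53.800 F3896
G1 X69.062 Y150.854 F3896
G1 X188.988 Y13.358 F3896
G1 X77.944 Y228.555 F3896
G1 X183.733 Y78.011 F3896
M5
G00 X87.845 Y19.815
M3 S110
G1 X113.265 Y41.160 F3896
G1 X178.279 Y174.735 F3896
G1 X36.984 Y234.236 F3896
G1 X181.885 Y44.204 F3896
G1 X177.703 Y42.213 F3896
G1 X87.845 Y19.815 F3896
M5
G00 X0.000 Y0.000

1 u = 1 mm; y_m = 252.133 − y.

[1] `<polygon>` closed polygon, #0000ff→engrave S110 F3896: (183.733,78.011) → (44.592,53.800) → (69.062,150.854) → (188.988,13.358) → (77.944,228.555) → (183.733,78.011) (closed)

[2] `<path>` closed polygon, #0000ff→engrave S110 F3896: (87.845,19.815) → (113.265,41.160) → (178.279,174.735) → (36.984,234.236) → (181.885,44.204) → (177.703,42.213) → (87.845,19.815) (closed)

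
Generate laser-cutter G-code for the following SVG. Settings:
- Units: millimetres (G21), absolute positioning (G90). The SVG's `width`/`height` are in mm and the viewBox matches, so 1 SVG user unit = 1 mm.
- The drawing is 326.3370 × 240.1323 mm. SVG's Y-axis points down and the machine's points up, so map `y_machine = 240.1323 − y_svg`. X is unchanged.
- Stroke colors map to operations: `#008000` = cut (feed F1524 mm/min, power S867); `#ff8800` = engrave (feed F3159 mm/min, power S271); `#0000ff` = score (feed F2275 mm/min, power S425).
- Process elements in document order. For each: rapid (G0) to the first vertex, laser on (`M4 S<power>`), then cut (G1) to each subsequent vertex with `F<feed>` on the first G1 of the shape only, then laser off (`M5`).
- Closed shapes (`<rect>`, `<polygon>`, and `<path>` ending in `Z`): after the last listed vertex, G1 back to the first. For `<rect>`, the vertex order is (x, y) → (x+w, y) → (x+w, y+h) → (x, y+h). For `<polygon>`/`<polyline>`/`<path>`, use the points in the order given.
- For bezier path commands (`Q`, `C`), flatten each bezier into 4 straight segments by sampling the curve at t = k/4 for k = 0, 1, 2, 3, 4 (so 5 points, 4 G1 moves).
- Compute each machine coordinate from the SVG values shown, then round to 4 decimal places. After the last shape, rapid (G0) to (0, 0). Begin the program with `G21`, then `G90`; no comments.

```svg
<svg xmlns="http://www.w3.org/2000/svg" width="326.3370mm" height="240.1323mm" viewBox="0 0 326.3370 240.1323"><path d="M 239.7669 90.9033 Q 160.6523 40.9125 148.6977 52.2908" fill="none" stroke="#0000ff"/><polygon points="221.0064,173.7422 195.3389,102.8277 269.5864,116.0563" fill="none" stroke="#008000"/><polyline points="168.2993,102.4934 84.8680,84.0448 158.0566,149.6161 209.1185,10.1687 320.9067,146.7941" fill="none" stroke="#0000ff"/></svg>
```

G21
G90
G0 X239.7669 Y149.2290
M4 S425
G1 X204.4071 Y170.3888 F2275
G1 X177.4423 Y183.8775
G1 X158.8725 Y189.6951
G1 X148.6977 Y187.8415
M5
G0 X221.0064 Y66.3901
M4 S867
G1 X195.3389 Y137.3046 F1524
G1 X269.5864 Y124.0760
G1 X221.0064 Y66.3901
M5
G0 X168.2993 Y137.6389
M4 S425
G1 X84.8680 Y156.0875 F2275
G1 X158.0566 Y90.5162
G1 X209.1185 Y229.9636
G1 X320.9067 Y93.3382
M5
G0 X0.0000 Y0.0000

Since the viewBox matches the mm dimensions, user units are millimetres directly. The only transform is the Y-flip y_m = 240.1323 − y_svg.

Shape 1 is a quadratic bezier drawn with `<path>`. Its stroke #0000ff means score at S425, F2275. After flipping Y the toolpath is (239.7669,149.2290) → (204.4071,170.3888) → (177.4423,183.8775) → (158.8725,189.6951) → (148.6977,187.8415).

Shape 2 is a regular polygon drawn with `<polygon>`. Its stroke #008000 means cut at S867, F1524. After flipping Y the toolpath is (221.0064,66.3901) → (195.3389,137.3046) → (269.5864,124.0760) → (221.0064,66.3901), returning to the start.

Shape 3 is a open polyline drawn with `<polyline>`. Its stroke #0000ff means score at S425, F2275. After flipping Y the toolpath is (168.2993,137.6389) → (84.8680,156.0875) → (158.0566,90.5162) → (209.1185,229.9636) → (320.9067,93.3382).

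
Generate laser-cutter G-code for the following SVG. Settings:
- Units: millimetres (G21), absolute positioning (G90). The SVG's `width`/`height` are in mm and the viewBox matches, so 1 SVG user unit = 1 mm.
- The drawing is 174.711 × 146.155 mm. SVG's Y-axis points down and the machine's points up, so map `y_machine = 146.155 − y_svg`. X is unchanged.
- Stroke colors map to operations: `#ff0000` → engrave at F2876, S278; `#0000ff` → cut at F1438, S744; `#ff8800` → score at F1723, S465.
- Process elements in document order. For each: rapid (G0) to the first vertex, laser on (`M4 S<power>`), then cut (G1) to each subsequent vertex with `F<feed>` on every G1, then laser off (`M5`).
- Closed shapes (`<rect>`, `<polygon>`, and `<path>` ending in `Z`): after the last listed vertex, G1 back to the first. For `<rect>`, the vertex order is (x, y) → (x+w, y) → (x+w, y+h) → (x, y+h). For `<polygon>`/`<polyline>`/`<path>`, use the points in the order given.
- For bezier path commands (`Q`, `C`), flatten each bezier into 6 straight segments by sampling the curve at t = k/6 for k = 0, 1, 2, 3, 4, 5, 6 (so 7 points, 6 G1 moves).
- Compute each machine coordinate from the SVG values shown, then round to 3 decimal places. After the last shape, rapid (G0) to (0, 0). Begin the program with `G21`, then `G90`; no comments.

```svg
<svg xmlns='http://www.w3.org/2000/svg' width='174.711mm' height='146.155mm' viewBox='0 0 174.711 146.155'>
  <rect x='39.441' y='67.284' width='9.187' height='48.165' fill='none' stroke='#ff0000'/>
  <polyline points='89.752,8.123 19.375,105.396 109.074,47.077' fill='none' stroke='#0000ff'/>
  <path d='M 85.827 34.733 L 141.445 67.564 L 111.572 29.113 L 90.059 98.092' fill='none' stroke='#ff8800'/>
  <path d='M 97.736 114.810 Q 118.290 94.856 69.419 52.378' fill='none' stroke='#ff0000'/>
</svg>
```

G21
G90
G0 X39.441 Y78.871
M4 S278
G1 X48.628 Y78.871 F2876
G1 X48.628 Y30.706 F2876
G1 X39.441 Y30.706 F2876
G1 X39.441 Y78.871 F2876
M5
G0 X89.752 Y138.032
M4 S744
G1 X19.375 Y40.759 F1438
G1 X109.074 Y99.078 F1438
M5
G0 X85.827 Y111.422
M4 S465
G1 X141.445 Y78.591 F1723
G1 X111.572 Y117.042 F1723
G1 X90.059 Y48.063 F1723
M5
G0 X97.736 Y31.345
M4 S278
G1 X102.659 Y38.622 F2876
G1 X103.725 Y47.150 F2876
G1 X100.934 Y56.930 F2876
G1 X94.286 Y67.961 F2876
G1 X83.781 Y80.243 F2876
G1 X69.419 Y93.777 F2876
M5
G0 X0.000 Y0.000

viewBox `0 0 174.711 146.155` with mm width/height → 1 unit = 1 mm. Flip: y_m = 146.155 − y_svg.

**Shape 1** — `<rect>` rectangle, stroke `#ff0000` → engrave (S278, F2876). Machine vertices: (39.441,78.871) → (48.628,78.871) → (48.628,30.706) → (39.441,30.706) → (39.441,78.871). Closed: final G1 returns to the first vertex.

**Shape 2** — `<polyline>` open polyline, stroke `#0000ff` → cut (S744, F1438). Machine vertices: (89.752,138.032) → (19.375,40.759) → (109.074,99.078). Open path.

**Shape 3** — `<path>` open polyline, stroke `#ff8800` → score (S465, F1723). Machine vertices: (85.827,111.422) → (141.445,78.591) → (111.572,117.042) → (90.059,48.063). Open path.

**Shape 4** — `<path>` quadratic bezier, stroke `#ff0000` → engrave (S278, F2876). Control points (SVG): P0=(97.736,114.810), P1=(118.290,94.856), P2=(69.419,52.378); sampled at t=k/6. Machine vertices: (97.736,31.345) → (102.659,38.622) → (103.725,47.150) → (100.934,56.930) → (94.286,67.961) → (83.781,80.243) → (69.419,93.777). Open path.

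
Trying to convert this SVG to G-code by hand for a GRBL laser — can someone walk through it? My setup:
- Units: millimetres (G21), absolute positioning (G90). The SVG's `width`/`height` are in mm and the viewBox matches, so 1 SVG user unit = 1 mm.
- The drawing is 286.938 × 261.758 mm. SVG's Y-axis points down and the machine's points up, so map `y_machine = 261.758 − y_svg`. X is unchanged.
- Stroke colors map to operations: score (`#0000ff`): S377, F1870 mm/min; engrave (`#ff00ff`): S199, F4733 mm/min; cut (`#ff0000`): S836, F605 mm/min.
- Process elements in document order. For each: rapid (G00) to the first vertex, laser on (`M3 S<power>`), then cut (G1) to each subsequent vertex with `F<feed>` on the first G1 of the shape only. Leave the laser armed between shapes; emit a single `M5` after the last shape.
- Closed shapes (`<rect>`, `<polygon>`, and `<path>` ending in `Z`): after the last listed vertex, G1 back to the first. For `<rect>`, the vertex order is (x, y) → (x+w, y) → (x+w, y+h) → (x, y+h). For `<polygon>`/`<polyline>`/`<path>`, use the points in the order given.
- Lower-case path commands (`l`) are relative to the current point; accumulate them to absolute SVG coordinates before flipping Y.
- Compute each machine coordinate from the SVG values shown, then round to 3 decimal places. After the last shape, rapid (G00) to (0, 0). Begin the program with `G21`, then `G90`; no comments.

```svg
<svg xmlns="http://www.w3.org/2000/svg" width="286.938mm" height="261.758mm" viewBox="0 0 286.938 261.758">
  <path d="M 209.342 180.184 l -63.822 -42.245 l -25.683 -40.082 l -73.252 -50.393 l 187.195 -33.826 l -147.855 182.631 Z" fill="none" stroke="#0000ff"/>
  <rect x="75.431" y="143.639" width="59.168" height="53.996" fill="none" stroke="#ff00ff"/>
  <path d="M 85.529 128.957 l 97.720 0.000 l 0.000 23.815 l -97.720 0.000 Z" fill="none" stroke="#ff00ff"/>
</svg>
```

1 u = 1 mm; y_m = 261.758 − y.

[1] `<path>` closed polygon, #0000ff→score S377 F1870: (209.342,81.574) → (145.520,123.819) → (119.837,163.901) → (46.585,214.294) → (233.780,248.120) → (85.925,65.489) → (209.342,81.574) (closed)

[2] `<rect>` rectangle, #ff00ff→engrave S199 F4733: (75.431,118.119) → (134.599,118.119) → (134.599,64.123) → (75.431,64.123) → (75.431,118.119) (closed)

[3] `<path>` rectangle, #ff00ff→engrave S199 F4733: (85.529,132.801) → (183.249,132.801) → (183.249,108.986) → (85.529,108.986) → (85.529,132.801) (closed)

G21
G90
G00 X209.342 Y81.574
M3 S377
G1 X145.520 Y123.819 F1870
G1 X119.837 Y163.901
G1 X46.585 Y214.294
G1 X233.780 Y248.120
G1 X85.925 Y65.489
G1 X209.342 Y81.574
G00 X75.431 Y118.119
M3 S199
G1 X134.599 Y118.119 F4733
G1 X134.599 Y64.123
G1 X75.431 Y64.123
G1 X75.431 Y118.119
G00 X85.529 Y132.801
M3 S199
G1 X183.249 Y132.801 F4733
G1 X183.249 Y108.986
G1 X85.529 Y108.986
G1 X85.529 Y132.801
M5
G00 X0.000 Y0.000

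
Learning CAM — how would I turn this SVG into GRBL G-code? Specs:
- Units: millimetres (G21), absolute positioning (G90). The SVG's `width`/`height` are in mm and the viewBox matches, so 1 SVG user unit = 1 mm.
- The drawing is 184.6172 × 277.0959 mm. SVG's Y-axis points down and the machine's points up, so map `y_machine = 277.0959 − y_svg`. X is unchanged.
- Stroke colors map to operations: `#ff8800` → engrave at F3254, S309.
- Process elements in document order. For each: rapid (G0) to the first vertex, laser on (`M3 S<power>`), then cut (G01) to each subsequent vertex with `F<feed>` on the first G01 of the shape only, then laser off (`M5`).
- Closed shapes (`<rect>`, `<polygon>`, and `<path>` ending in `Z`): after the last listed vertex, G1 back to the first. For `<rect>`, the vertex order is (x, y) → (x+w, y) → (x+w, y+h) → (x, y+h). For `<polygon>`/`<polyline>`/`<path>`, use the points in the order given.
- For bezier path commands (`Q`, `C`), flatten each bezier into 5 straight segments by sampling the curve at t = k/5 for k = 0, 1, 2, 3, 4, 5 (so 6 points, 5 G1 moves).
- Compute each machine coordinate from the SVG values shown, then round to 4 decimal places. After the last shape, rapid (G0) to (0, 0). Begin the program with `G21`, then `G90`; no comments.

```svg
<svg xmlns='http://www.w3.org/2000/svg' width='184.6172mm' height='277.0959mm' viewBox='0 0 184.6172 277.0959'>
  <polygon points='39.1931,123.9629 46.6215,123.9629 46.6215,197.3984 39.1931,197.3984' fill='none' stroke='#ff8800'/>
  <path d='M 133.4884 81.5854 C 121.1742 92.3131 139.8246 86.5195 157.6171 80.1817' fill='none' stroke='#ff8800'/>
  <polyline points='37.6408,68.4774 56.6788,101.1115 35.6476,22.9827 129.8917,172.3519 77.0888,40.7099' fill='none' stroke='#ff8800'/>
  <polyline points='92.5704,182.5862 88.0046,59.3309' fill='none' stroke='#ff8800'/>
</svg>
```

G21
G90
G0 X39.1931 Y153.1330
M3 S309
G01 X46.6215 Y153.1330 F3254
G01 X46.6215 Y79.6975
G01 X39.1931 Y79.6975
G01 X39.1931 Y153.1330
M5
G0 X133.4884 Y195.5105
M3 S309
G01 X129.5611 Y190.9286 F3254
G01 X131.5377 Y189.5449
G01 X137.8909 Y190.5926
G01 X147.0932 Y193.3046
G01 X157.6171 Y196.9142
M5
G0 X37.6408 Y208.6185
M3 S309
G01 X56.6788 Y175.9844 F3254
G01 X35.6476 Y254.1132
G01 X129.8917 Y104.7440
G01 X77.0888 Y236.3860
M5
G0 X92.5704 Y94.5097
M3 S309
G01 X88.0046 Y217.7650 F3254
M5
G0 X0.0000 Y0.0000

1 u = 1 mm; y_m = 277.0959 − y.

[1] `<polygon>` rectangle, #ff8800→engrave S309 F3254: (39.1931,153.1330) → (46.6215,153.1330) → (46.6215,79.6975) → (39.1931,79.6975) → (39.1931,153.1330) (closed)

[2] `<path>` cubic bezier, #ff8800→engrave S309 F3254: (133.4884,195.5105) → (129.5611,190.9286) → (131.5377,189.5449) → (137.8909,190.5926) → (147.0932,193.3046) → (157.6171,196.9142)

[3] `<polyline>` open polyline, #ff8800→engrave S309 F3254: (37.6408,208.6185) → (56.6788,175.9844) → (35.6476,254.1132) → (129.8917,104.7440) → (77.0888,236.3860)

[4] `<polyline>` line segment, #ff8800→engrave S309 F3254: (92.5704,94.5097) → (88.0046,217.7650)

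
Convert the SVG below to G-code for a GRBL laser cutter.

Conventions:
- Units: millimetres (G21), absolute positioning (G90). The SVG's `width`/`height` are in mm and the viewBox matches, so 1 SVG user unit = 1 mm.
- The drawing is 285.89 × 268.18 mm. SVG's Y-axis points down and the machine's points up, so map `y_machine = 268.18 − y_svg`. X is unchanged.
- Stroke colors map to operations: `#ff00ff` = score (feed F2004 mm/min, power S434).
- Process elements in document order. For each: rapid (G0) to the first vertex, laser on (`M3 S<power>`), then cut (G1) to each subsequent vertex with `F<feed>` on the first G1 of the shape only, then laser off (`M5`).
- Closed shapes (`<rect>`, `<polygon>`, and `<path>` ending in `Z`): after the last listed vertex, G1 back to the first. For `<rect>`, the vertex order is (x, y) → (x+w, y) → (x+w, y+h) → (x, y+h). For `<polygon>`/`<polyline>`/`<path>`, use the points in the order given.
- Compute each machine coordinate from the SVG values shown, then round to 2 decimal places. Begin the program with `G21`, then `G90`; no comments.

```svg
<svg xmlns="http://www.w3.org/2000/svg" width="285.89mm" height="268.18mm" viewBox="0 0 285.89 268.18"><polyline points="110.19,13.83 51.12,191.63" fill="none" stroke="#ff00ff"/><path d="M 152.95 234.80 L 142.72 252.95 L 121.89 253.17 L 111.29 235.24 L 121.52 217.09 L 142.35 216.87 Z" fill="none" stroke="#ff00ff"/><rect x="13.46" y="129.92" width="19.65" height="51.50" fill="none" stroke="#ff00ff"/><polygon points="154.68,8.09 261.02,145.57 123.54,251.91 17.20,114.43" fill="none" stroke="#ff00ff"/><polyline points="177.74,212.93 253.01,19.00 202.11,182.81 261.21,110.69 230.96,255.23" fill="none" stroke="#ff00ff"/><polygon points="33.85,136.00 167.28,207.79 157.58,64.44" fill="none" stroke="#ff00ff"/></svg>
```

Since the viewBox matches the mm dimensions, user units are millimetres directly. The only transform is the Y-flip y_m = 268.18 − y_svg.

Shape 1 is a line segment drawn with `<polyline>`. Its stroke #ff00ff means score at S434, F2004. After flipping Y the toolpath is (110.19,254.35) → (51.12,76.55).

Shape 2 is a regular polygon drawn with `<path>`. Its stroke #ff00ff means score at S434, F2004. After flipping Y the toolpath is (152.95,33.38) → (142.72,15.23) → (121.89,15.01) → (111.29,32.94) → (121.52,51.09) → (142.35,51.31) → (152.95,33.38), returning to the start.

Shape 3 is a rectangle drawn with `<rect>`. Its stroke #ff00ff means score at S434, F2004. After flipping Y the toolpath is (13.46,138.26) → (33.11,138.26) → (33.11,86.76) → (13.46,86.76) → (13.46,138.26), returning to the start.

Shape 4 is a regular polygon drawn with `<polygon>`. Its stroke #ff00ff means score at S434, F2004. After flipping Y the toolpath is (154.68,260.09) → (261.02,122.61) → (123.54,16.27) → (17.20,153.75) → (154.68,260.09), returning to the start.

Shape 5 is a open polyline drawn with `<polyline>`. Its stroke #ff00ff means score at S434, F2004. After flipping Y the toolpath is (177.74,55.25) → (253.01,249.18) → (202.11,85.37) → (261.21,157.49) → (230.96,12.95).

Shape 6 is a closed polygon drawn with `<polygon>`. Its stroke #ff00ff means score at S434, F2004. After flipping Y the toolpath is (33.85,132.18) → (167.28,60.39) → (157.58,203.74) → (33.85,132.18), returning to the start.

G21
G90
G0 X110.19 Y254.35
M3 S434
G1 X51.12 Y76.55 F2004
M5
G0 X152.95 Y33.38
M3 S434
G1 X142.72 Y15.23 F2004
G1 X121.89 Y15.01
G1 X111.29 Y32.94
G1 X121.52 Y51.09
G1 X142.35 Y51.31
G1 X152.95 Y33.38
M5
G0 X13.46 Y138.26
M3 S434
G1 X33.11 Y138.26 F2004
G1 X33.11 Y86.76
G1 X13.46 Y86.76
G1 X13.46 Y138.26
M5
G0 X154.68 Y260.09
M3 S434
G1 X261.02 Y122.61 F2004
G1 X123.54 Y16.27
G1 X17.20 Y153.75
G1 X154.68 Y260.09
M5
G0 X177.74 Y55.25
M3 S434
G1 X253.01 Y249.18 F2004
G1 X202.11 Y85.37
G1 X261.21 Y157.49
G1 X230.96 Y12.95
M5
G0 X33.85 Y132.18
M3 S434
G1 X167.28 Y60.39 F2004
G1 X157.58 Y203.74
G1 X33.85 Y132.18
M5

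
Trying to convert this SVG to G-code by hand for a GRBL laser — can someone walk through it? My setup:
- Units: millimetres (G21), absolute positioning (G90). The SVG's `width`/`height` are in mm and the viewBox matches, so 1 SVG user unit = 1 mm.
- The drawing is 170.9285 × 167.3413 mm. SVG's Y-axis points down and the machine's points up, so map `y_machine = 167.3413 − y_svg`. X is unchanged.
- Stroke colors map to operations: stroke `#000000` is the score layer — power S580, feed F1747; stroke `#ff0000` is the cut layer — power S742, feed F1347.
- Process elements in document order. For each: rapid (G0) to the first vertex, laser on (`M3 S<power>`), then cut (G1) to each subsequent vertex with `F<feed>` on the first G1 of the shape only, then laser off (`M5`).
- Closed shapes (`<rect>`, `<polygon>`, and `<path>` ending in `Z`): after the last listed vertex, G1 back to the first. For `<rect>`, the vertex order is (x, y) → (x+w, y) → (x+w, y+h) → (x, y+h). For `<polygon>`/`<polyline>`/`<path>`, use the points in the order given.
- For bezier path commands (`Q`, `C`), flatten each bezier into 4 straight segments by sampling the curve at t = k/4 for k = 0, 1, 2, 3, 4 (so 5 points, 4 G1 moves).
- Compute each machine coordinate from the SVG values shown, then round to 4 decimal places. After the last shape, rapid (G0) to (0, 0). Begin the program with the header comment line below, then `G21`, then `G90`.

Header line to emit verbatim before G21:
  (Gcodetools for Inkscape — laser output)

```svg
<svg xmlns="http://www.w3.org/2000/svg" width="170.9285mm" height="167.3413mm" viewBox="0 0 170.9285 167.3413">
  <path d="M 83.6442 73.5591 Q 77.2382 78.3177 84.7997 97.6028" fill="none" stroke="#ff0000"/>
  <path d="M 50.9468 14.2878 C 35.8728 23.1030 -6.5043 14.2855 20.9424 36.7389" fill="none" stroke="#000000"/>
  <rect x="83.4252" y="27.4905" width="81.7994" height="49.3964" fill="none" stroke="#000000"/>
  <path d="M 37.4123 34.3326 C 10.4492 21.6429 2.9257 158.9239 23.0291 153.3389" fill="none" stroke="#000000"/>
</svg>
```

1 u = 1 mm; y_m = 167.3413 − y.

[1] `<path>` quadratic bezier, #ff0000→cut S742 F1347: (83.6442,93.7822) → (81.3142,90.4950) → (80.7301,85.3920) → (81.8919,78.4731) → (84.7997,69.7385)

[2] `<path>` cubic bezier, #000000→score S580 F1747: (50.9468,153.0535) → (36.0396,148.9841) → (19.9993,146.9423) → (11.9317,142.3433) → (20.9424,130.6024)

[3] `<rect>` rectangle, #000000→score S580 F1747: (83.4252,139.8508) → (165.2246,139.8508) → (165.2246,90.4544) → (83.4252,90.4544) → (83.4252,139.8508) (closed)

[4] `<path>` cubic bezier, #000000→score S580 F1747: (37.4123,133.0087) → (20.9628,118.9820) → (12.5708,76.1698) → (13.0037,32.0255) → (23.0291,14.0024)

(Gcodetools for Inkscape — laser output)
G21
G90
G0 X83.6442 Y93.7822
M3 S742
G1 X81.3142 Y90.4950 F1347
G1 X80.7301 Y85.3920
G1 X81.8919 Y78.4731
G1 X84.7997 Y69.7385
M5
G0 X50.9468 Y153.0535
M3 S580
G1 X36.0396 Y148.9841 F1747
G1 X19.9993 Y146.9423
G1 X11.9317 Y142.3433
G1 X20.9424 Y130.6024
M5
G0 X83.4252 Y139.8508
M3 S580
G1 X165.2246 Y139.8508 F1747
G1 X165.2246 Y90.4544
G1 X83.4252 Y90.4544
G1 X83.4252 Y139.8508
M5
G0 X37.4123 Y133.0087
M3 S580
G1 X20.9628 Y118.9820 F1747
G1 X12.5708 Y76.1698
G1 X13.0037 Y32.0255
G1 X23.0291 Y14.0024
M5
G0 X0.0000 Y0.0000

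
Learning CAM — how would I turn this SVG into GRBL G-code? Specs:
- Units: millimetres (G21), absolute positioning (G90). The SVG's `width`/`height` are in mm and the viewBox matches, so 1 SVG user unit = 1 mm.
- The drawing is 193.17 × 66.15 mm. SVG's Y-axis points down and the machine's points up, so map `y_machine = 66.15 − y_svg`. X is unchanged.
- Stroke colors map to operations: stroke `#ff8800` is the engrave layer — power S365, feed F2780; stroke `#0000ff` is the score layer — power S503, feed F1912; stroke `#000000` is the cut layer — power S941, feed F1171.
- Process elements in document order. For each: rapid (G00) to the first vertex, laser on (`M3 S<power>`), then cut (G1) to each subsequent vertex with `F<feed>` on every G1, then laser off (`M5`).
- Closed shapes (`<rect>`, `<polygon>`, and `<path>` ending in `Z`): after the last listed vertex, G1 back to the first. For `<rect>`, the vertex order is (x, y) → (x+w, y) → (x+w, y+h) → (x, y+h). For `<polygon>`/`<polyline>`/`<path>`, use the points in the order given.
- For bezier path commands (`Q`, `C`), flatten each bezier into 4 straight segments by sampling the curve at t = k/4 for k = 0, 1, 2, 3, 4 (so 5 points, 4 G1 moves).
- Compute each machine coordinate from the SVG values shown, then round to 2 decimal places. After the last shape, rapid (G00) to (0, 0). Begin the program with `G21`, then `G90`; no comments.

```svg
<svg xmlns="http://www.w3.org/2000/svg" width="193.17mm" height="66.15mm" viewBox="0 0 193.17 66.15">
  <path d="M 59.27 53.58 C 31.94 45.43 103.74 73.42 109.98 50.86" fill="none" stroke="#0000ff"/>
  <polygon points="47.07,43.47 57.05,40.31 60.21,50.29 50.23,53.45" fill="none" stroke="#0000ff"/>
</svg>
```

Since the viewBox matches the mm dimensions, user units are millimetres directly. The only transform is the Y-flip y_m = 66.15 − y_svg.

Shape 1 is a cubic bezier drawn with `<path>`. Its stroke #0000ff means score at S503, F1912. After flipping Y the toolpath is (59.27,12.57) → (54.79,13.26) → (72.04,8.53) → (95.58,6.49) → (109.98,15.29).

Shape 2 is a regular polygon drawn with `<polygon>`. Its stroke #0000ff means score at S503, F1912. After flipping Y the toolpath is (47.07,22.68) → (57.05,25.84) → (60.21,15.86) → (50.23,12.70) → (47.07,22.68), returning to the start.

G21
G90
G00 X59.27 Y12.57
M3 S503
G1 X54.79 Y13.26 F1912
G1 X72.04 Y8.53 F1912
G1 X95.58 Y6.49 F1912
G1 X109.98 Y15.29 F1912
M5
G00 X47.07 Y22.68
M3 S503
G1 X57.05 Y25.84 F1912
G1 X60.21 Y15.86 F1912
G1 X50.23 Y12.70 F1912
G1 X47.07 Y22.68 F1912
M5
G00 X0.00 Y0.00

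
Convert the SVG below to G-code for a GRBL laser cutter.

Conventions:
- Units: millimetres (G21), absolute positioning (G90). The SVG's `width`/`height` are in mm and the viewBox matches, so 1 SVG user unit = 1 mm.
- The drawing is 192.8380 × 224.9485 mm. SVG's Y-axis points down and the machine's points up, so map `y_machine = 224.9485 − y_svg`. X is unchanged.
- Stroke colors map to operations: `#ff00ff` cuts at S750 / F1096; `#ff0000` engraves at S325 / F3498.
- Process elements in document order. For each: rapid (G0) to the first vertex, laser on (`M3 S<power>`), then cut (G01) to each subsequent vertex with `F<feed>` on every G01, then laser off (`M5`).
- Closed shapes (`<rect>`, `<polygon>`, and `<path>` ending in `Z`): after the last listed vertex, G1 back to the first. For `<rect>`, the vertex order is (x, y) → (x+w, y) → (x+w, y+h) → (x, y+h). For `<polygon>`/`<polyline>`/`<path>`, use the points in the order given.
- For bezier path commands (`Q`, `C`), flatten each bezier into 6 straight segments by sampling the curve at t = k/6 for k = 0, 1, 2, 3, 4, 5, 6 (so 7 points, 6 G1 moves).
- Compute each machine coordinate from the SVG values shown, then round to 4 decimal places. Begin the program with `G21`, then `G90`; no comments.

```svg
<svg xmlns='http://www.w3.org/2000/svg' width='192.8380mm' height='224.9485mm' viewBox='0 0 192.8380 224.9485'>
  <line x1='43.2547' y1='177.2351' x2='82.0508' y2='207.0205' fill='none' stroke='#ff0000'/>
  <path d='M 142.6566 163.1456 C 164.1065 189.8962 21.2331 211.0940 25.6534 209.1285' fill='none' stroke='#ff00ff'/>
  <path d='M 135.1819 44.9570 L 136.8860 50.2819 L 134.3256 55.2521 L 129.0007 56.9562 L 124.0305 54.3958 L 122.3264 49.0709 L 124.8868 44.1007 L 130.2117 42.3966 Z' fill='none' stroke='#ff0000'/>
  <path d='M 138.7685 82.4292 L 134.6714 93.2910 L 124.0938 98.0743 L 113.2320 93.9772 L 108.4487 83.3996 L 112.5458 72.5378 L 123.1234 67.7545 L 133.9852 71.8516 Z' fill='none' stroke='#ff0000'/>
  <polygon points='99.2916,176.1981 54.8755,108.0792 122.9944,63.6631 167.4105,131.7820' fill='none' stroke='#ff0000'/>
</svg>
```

G21
G90
G0 X43.2547 Y47.7134
M3 S325
G01 X82.0508 Y17.9280 F3498
M5
G0 X142.6566 Y61.8029
M3 S750
G01 X141.1306 Y48.9719 F1096
G01 X120.8734 Y37.5555 F1096
G01 X90.5411 Y28.0429 F1096
G01 X58.7896 Y20.9234 F1096
G01 X34.2751 Y16.6860 F1096
G01 X25.6534 Y15.8200 F1096
M5
G0 X135.1819 Y179.9915
M3 S325
G01 X136.8860 Y174.6666 F3498
G01 X134.3256 Y169.6964 F3498
G01 X129.0007 Y167.9923 F3498
G01 X124.0305 Y170.5527 F3498
G01 X122.3264 Y175.8776 F3498
G01 X124.8868 Y180.8478 F3498
G01 X130.2117 Y182.5519 F3498
G01 X135.1819 Y179.9915 F3498
M5
G0 X138.7685 Y142.5193
M3 S325
G01 X134.6714 Y131.6575 F3498
G01 X124.0938 Y126.8742 F3498
G01 X113.2320 Y130.9713 F3498
G01 X108.4487 Y141.5489 F3498
G01 X112.5458 Y152.4107 F3498
G01 X123.1234 Y157.1940 F3498
G01 X133.9852 Y153.0969 F3498
G01 X138.7685 Y142.5193 F3498
M5
G0 X99.2916 Y48.7504
M3 S325
G01 X54.8755 Y116.8693 F3498
G01 X122.9944 Y161.2854 F3498
G01 X167.4105 Y93.1665 F3498
G01 X99.2916 Y48.7504 F3498
M5

1 u = 1 mm; y_m = 224.9485 − y.

[1] `<line>` line segment, #ff0000→engrave S325 F3498: (43.2547,47.7134) → (82.0508,17.9280)

[2] `<path>` cubic bezier, #ff00ff→cut S750 F1096: (142.6566,61.8029) → (141.1306,48.9719) → (120.8734,37.5555) → (90.5411,28.0429) → (58.7896,20.9234) → (34.2751,16.6860) → (25.6534,15.8200)

[3] `<path>` regular polygon, #ff0000→engrave S325 F3498: (135.1819,179.9915) → (136.8860,174.6666) → (134.3256,169.6964) → (129.0007,167.9923) → (124.0305,170.5527) → (122.3264,175.8776) → (124.8868,180.8478) → (130.2117,182.5519) → (135.1819,179.9915) (closed)

[4] `<path>` regular polygon, #ff0000→engrave S325 F3498: (138.7685,142.5193) → (134.6714,131.6575) → (124.0938,126.8742) → (113.2320,130.9713) → (108.4487,141.5489) → (112.5458,152.4107) → (123.1234,157.1940) → (133.9852,153.0969) → (138.7685,142.5193) (closed)

[5] `<polygon>` regular polygon, #ff0000→engrave S325 F3498: (99.2916,48.7504) → (54.8755,116.8693) → (122.9944,161.2854) → (167.4105,93.1665) → (99.2916,48.7504) (closed)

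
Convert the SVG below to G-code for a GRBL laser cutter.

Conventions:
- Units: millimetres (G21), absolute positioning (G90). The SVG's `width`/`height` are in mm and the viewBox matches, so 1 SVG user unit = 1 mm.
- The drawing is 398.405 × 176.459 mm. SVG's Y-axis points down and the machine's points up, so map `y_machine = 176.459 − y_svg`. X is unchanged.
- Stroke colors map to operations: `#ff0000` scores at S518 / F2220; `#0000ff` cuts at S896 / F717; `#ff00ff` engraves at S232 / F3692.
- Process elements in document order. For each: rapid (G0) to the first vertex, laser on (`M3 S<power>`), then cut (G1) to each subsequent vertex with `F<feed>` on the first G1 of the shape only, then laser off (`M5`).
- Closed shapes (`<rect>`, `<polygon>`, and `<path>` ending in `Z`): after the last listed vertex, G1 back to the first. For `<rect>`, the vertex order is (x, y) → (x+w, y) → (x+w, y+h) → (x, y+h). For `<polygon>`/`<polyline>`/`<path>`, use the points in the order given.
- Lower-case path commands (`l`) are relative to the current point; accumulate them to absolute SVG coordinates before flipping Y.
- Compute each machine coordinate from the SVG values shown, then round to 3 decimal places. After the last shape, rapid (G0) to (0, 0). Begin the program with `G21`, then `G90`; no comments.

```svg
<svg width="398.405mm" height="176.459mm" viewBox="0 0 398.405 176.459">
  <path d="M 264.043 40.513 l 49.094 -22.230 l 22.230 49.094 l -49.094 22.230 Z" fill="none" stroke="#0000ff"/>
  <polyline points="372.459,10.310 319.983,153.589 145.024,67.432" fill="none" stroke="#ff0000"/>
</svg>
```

1 u = 1 mm; y_m = 176.459 − y.

[1] `<path>` regular polygon, #0000ff→cut S896 F717: (264.043,135.946) → (313.137,158.176) → (335.367,109.082) → (286.273,86.852) → (264.043,135.946) (closed)

[2] `<polyline>` open polyline, #ff0000→score S518 F2220: (372.459,166.149) → (319.983,22.870) → (145.024,109.027)

G21
G90
G0 X264.043 Y135.946
M3 S896
G1 X313.137 Y158.176 F717
G1 X335.367 Y109.082
G1 X286.273 Y86.852
G1 X264.043 Y135.946
M5
G0 X372.459 Y166.149
M3 S518
G1 X319.983 Y22.870 F2220
G1 X145.024 Y109.027
M5
G0 X0.000 Y0.000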